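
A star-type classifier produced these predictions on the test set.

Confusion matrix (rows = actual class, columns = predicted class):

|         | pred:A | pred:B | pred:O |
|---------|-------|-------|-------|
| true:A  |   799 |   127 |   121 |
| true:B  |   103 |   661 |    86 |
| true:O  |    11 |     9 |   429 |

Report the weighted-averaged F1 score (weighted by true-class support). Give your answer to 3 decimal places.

Per-class F1 score (2·TP/(2·TP+FP+FN)):
  A: TP=799, FP=103+11=114, FN=127+121=248 → 1598/1960 = 0.8153
  B: TP=661, FP=127+9=136, FN=103+86=189 → 1322/1647 = 0.8027
  O: TP=429, FP=121+86=207, FN=11+9=20 → 858/1085 = 0.7908
Weighted-F1 score = Σ (supportᵢ/N)·F1 scoreᵢ with N=2346: (1047/2346)·0.8153 + (850/2346)·0.8027 + (449/2346)·0.7908 = 0.806

0.806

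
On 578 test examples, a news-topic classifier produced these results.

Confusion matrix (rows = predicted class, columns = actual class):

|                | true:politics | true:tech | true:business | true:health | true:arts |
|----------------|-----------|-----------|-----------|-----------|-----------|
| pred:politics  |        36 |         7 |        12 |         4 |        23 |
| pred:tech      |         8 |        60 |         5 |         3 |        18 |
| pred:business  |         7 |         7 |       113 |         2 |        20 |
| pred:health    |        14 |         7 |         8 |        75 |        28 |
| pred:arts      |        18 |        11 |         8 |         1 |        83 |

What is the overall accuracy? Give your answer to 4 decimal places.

0.6349

Accuracy = trace / total = (36+60+113+75+83=367) / 578 = 367/578 = 0.6349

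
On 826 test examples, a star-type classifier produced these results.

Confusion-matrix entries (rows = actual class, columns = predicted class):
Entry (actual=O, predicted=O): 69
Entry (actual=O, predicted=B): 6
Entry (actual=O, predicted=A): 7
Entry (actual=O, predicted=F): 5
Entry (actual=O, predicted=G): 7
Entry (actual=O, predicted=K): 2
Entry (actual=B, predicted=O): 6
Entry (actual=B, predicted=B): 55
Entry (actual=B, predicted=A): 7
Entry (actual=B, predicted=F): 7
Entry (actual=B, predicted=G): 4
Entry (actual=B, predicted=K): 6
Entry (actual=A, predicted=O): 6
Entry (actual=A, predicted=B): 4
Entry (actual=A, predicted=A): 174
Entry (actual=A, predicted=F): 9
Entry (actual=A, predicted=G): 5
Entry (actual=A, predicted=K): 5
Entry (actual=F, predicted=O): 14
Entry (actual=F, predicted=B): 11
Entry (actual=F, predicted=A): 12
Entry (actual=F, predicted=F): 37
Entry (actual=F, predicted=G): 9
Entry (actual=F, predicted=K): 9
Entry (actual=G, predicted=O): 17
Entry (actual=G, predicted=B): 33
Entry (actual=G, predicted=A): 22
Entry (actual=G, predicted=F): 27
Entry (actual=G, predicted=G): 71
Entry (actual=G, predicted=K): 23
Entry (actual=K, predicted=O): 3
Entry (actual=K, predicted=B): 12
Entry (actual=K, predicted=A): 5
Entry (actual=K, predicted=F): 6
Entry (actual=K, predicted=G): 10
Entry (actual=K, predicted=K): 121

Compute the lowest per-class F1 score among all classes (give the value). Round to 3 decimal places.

Per-class F1 score (2·TP/(2·TP+FP+FN)):
  O: TP=69, FP=6+6+14+17+3=46, FN=6+7+5+7+2=27 → 138/211 = 0.6540
  B: TP=55, FP=6+4+11+33+12=66, FN=6+7+7+4+6=30 → 110/206 = 0.5340
  A: TP=174, FP=7+7+12+22+5=53, FN=6+4+9+5+5=29 → 348/430 = 0.8093
  F: TP=37, FP=5+7+9+27+6=54, FN=14+11+12+9+9=55 → 74/183 = 0.4044
  G: TP=71, FP=7+4+5+9+10=35, FN=17+33+22+27+23=122 → 142/299 = 0.4749
  K: TP=121, FP=2+6+5+9+23=45, FN=3+12+5+6+10=36 → 242/323 = 0.7492
Lowest is class 'F' with F1 score = 0.404.

0.404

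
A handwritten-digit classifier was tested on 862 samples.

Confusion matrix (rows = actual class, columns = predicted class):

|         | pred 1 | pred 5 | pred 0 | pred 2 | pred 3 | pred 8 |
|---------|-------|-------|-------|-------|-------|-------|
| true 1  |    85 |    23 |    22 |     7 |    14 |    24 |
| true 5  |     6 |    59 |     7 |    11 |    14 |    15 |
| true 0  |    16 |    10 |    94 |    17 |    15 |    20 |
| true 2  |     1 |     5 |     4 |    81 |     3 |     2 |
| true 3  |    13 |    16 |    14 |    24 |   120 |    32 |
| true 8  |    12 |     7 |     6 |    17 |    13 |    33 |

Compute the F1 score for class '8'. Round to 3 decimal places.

Treat '8' as positive and all other classes as negative.
F1 score = 2·TP/(2·TP+FP+FN).
8: TP=33, FP=24+15+20+2+32=93, FN=12+7+6+17+13=55 → 66/214 = 0.3084

0.308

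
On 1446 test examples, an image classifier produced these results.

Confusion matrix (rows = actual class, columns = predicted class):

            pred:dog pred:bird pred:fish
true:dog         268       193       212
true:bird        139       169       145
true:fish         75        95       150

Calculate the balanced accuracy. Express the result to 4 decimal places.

0.4133

Balanced accuracy = mean of per-class recall.
  dog: recall = 268/673 = 0.39822
  bird: recall = 169/453 = 0.37307
  fish: recall = 150/320 = 0.46875
Mean = (0.39822 + 0.37307 + 0.46875) / 3 = 0.4133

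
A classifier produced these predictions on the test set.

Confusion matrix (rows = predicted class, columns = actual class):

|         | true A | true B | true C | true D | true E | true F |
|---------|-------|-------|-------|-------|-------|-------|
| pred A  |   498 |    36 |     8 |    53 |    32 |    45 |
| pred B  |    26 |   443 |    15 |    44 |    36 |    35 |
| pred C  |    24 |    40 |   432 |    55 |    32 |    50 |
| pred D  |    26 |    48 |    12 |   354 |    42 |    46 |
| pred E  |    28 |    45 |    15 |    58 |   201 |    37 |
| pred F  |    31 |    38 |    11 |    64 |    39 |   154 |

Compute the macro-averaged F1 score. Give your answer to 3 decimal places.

0.636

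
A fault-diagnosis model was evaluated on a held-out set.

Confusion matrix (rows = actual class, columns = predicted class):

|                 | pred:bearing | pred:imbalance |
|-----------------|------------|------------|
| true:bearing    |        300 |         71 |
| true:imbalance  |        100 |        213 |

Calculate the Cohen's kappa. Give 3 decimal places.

Observed agreement pₒ = trace/N = 513/684 = 0.7500
Expected agreement pₑ = Σ (rowᵢ·colᵢ)/N² = (371·400 + 313·284)/684² = 0.5072
κ = (pₒ − pₑ)/(1 − pₑ) = (0.7500 − 0.5072)/(1 − 0.5072) = 0.493

0.493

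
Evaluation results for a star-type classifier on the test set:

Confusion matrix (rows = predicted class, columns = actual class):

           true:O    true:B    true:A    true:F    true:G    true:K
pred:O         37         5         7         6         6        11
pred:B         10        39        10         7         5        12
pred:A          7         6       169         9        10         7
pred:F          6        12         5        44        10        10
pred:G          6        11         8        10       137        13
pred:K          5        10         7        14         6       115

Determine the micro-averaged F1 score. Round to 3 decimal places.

0.683

Micro-averaging pools counts across classes: ΣTP=541, ΣFP=251, ΣFN=251.
Micro-F1 score = 2·TP/(2·TP+FP+FN) on pooled counts = 0.683 (equals overall accuracy in single-label multiclass).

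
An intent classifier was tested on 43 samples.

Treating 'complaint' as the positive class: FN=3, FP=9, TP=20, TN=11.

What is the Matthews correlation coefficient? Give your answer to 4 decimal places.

0.4466

MCC = (TP·TN − FP·FN) / √((TP+FP)(TP+FN)(TN+FP)(TN+FN))
Numerator = 20·11 − 9·3 = 193
Denominator = √(29·23·20·14) = √186760 = 432.1574
MCC = 193 / 432.1574 = 0.4466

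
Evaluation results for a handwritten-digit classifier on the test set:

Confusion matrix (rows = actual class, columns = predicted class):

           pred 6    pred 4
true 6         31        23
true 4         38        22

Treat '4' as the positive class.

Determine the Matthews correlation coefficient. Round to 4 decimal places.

-0.0605

MCC = (TP·TN − FP·FN) / √((TP+FP)(TP+FN)(TN+FP)(TN+FN))
Numerator = 22·31 − 23·38 = -192
Denominator = √(45·60·54·69) = √10060200 = 3171.7818
MCC = -192 / 3171.7818 = -0.0605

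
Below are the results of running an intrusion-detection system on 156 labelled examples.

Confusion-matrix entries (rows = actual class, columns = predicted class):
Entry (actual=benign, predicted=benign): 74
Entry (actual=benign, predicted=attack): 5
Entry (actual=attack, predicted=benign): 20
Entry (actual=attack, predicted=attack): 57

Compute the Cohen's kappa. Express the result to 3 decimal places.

Observed agreement pₒ = trace/N = 131/156 = 0.8397
Expected agreement pₑ = Σ (rowᵢ·colᵢ)/N² = (79·94 + 77·62)/156² = 0.5013
κ = (pₒ − pₑ)/(1 − pₑ) = (0.8397 − 0.5013)/(1 − 0.5013) = 0.679

0.679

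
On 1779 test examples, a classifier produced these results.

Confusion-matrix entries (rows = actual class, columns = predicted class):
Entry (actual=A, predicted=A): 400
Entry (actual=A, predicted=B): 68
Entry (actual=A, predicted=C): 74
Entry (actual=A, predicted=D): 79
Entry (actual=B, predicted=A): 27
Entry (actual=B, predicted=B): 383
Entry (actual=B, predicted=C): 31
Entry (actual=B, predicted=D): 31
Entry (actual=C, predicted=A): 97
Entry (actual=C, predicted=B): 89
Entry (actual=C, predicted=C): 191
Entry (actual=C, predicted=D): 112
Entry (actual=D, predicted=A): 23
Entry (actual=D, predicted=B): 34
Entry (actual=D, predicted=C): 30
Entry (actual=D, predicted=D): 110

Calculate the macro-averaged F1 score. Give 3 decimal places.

Per-class F1 score (2·TP/(2·TP+FP+FN)):
  A: TP=400, FP=27+97+23=147, FN=68+74+79=221 → 800/1168 = 0.6849
  B: TP=383, FP=68+89+34=191, FN=27+31+31=89 → 766/1046 = 0.7323
  C: TP=191, FP=74+31+30=135, FN=97+89+112=298 → 382/815 = 0.4687
  D: TP=110, FP=79+31+112=222, FN=23+34+30=87 → 220/529 = 0.4159
Macro-F1 score = mean = (0.6849 + 0.7323 + 0.4687 + 0.4159) / 4 = 0.575

0.575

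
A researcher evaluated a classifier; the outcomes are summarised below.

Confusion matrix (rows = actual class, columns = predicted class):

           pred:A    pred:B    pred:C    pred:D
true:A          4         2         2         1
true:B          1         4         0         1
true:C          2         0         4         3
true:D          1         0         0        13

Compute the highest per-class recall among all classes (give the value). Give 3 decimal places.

0.929

Per-class recall (TP/(TP+FN)):
  A: TP=4, FN=2+2+1=5 → 4/9 = 0.4444
  B: TP=4, FN=1+0+1=2 → 4/6 = 0.6667
  C: TP=4, FN=2+0+3=5 → 4/9 = 0.4444
  D: TP=13, FN=1+0+0=1 → 13/14 = 0.9286
Highest is class 'D' with recall = 0.929.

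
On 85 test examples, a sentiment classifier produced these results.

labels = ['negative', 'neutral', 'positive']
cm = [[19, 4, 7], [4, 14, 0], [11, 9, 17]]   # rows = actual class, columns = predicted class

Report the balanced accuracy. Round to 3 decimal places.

Balanced accuracy = mean of per-class recall.
  negative: recall = 19/30 = 0.6333
  neutral: recall = 14/18 = 0.7778
  positive: recall = 17/37 = 0.4595
Mean = (0.6333 + 0.7778 + 0.4595) / 3 = 0.624

0.624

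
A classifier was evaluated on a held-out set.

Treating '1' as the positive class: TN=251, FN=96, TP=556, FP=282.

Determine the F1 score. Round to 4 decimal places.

Precision = TP/(TP+FP) = 556/838 = 0.6635
Recall = TP/(TP+FN) = 556/652 = 0.8528
F1 = 2·TP/(2·TP+FP+FN) = 1112/1490 = 0.7463

0.7463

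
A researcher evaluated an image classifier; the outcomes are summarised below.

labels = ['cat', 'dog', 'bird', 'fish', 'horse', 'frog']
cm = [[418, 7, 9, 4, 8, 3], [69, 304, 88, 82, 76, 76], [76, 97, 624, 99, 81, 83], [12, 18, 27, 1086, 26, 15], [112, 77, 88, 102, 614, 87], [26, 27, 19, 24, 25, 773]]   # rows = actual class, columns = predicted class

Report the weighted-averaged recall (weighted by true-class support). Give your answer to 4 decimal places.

0.7122

Per-class recall (TP/(TP+FN)):
  cat: TP=418, FN=7+9+4+8+3=31 → 418/449 = 0.93096
  dog: TP=304, FN=69+88+82+76+76=391 → 304/695 = 0.43741
  bird: TP=624, FN=76+97+99+81+83=436 → 624/1060 = 0.58868
  fish: TP=1086, FN=12+18+27+26+15=98 → 1086/1184 = 0.91723
  horse: TP=614, FN=112+77+88+102+87=466 → 614/1080 = 0.56852
  frog: TP=773, FN=26+27+19+24+25=121 → 773/894 = 0.86465
Weighted-recall = Σ (supportᵢ/N)·recallᵢ with N=5362: (449/5362)·0.93096 + (695/5362)·0.43741 + (1060/5362)·0.58868 + (1184/5362)·0.91723 + (1080/5362)·0.56852 + (894/5362)·0.86465 = 0.7122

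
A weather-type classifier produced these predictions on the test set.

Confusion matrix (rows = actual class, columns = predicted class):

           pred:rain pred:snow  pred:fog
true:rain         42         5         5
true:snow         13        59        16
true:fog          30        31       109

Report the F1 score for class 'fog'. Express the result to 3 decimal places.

Take TP from the diagonal, FP from the rest of the 'fog' prediction marginal, FN from the rest of the 'fog' actual marginal.
F1 score = 2·TP/(2·TP+FP+FN).
fog: TP=109, FP=5+16=21, FN=30+31=61 → 218/300 = 0.7267

0.727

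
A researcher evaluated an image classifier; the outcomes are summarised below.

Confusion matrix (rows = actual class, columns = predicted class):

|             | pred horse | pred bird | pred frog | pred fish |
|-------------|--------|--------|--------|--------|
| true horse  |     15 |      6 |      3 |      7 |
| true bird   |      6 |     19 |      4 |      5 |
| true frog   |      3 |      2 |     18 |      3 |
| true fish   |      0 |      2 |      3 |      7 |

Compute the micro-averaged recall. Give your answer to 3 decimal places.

Micro-averaging pools counts across classes: ΣTP=59, ΣFP=44, ΣFN=44.
Micro-recall = TP/(TP+FN) on pooled counts = 0.573 (equals overall accuracy in single-label multiclass).

0.573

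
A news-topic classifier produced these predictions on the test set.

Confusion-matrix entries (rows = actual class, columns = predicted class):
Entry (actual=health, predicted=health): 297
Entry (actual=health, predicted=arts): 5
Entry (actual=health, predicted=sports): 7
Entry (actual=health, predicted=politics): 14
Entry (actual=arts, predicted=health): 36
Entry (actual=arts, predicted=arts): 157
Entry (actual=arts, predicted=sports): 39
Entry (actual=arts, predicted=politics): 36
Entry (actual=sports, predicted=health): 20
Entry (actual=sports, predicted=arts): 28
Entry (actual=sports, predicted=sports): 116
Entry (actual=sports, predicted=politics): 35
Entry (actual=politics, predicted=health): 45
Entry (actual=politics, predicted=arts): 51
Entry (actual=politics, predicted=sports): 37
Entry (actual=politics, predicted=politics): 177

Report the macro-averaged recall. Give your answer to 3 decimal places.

Per-class recall (TP/(TP+FN)):
  health: TP=297, FN=5+7+14=26 → 297/323 = 0.9195
  arts: TP=157, FN=36+39+36=111 → 157/268 = 0.5858
  sports: TP=116, FN=20+28+35=83 → 116/199 = 0.5829
  politics: TP=177, FN=45+51+37=133 → 177/310 = 0.5710
Macro-recall = mean = (0.9195 + 0.5858 + 0.5829 + 0.5710) / 4 = 0.665

0.665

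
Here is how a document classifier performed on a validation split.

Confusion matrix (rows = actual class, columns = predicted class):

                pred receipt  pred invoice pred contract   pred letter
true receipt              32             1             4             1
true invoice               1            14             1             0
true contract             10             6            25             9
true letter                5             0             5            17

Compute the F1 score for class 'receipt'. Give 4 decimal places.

0.7442

One-vs-rest for 'receipt': TP = diagonal; FP = other classes predicted 'receipt'; FN = 'receipt' predicted as other.
F1 score = 2·TP/(2·TP+FP+FN).
receipt: TP=32, FP=1+10+5=16, FN=1+4+1=6 → 64/86 = 0.74419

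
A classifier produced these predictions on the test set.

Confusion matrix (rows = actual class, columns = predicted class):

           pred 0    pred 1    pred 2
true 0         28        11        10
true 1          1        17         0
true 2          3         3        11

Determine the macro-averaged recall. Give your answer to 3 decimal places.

Per-class recall (TP/(TP+FN)):
  0: TP=28, FN=11+10=21 → 28/49 = 0.5714
  1: TP=17, FN=1+0=1 → 17/18 = 0.9444
  2: TP=11, FN=3+3=6 → 11/17 = 0.6471
Macro-recall = mean = (0.5714 + 0.9444 + 0.6471) / 3 = 0.721

0.721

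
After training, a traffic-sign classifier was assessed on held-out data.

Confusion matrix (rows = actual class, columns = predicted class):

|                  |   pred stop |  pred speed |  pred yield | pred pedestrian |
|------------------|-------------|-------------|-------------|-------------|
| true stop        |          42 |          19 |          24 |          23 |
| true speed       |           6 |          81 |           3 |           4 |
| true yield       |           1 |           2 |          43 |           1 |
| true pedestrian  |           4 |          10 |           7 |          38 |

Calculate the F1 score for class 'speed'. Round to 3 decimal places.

0.786

Take TP from the diagonal, FP from the rest of the 'speed' prediction marginal, FN from the rest of the 'speed' actual marginal.
F1 score = 2·TP/(2·TP+FP+FN).
speed: TP=81, FP=19+2+10=31, FN=6+3+4=13 → 162/206 = 0.7864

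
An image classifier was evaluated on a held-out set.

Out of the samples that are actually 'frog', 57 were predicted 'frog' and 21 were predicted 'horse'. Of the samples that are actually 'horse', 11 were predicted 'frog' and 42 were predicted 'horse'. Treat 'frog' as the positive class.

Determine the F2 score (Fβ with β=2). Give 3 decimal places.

Fβ = (1+β²)·TP / ((1+β²)·TP + β²·FN + FP), with β²=4
= 5·57 / (5·57 + 4·21 + 11) = 0.750

0.750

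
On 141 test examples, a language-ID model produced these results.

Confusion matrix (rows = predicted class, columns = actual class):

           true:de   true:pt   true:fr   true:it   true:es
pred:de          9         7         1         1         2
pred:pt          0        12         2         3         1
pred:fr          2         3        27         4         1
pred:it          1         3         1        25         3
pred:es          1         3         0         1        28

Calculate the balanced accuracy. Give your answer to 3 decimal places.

0.705

Balanced accuracy = mean of per-class recall.
  de: recall = 9/13 = 0.6923
  pt: recall = 12/28 = 0.4286
  fr: recall = 27/31 = 0.8710
  it: recall = 25/34 = 0.7353
  es: recall = 28/35 = 0.8000
Mean = (0.6923 + 0.4286 + 0.8710 + 0.7353 + 0.8000) / 5 = 0.705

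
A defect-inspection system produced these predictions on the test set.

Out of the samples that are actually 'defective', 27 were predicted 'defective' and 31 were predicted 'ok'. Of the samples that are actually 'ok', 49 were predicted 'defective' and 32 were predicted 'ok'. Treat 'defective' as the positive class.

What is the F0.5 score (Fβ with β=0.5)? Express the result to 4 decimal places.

Fβ = (1+β²)·TP / ((1+β²)·TP + β²·FN + FP), with β²=1/4
= 1.25·27 / (1.25·27 + 0.25·31 + 49) = 0.3729

0.3729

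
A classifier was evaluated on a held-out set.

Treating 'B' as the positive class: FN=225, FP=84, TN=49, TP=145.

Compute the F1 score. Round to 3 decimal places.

Precision = TP/(TP+FP) = 145/229 = 0.6332
Recall = TP/(TP+FN) = 145/370 = 0.3919
F1 = 2·TP/(2·TP+FP+FN) = 290/599 = 0.484

0.484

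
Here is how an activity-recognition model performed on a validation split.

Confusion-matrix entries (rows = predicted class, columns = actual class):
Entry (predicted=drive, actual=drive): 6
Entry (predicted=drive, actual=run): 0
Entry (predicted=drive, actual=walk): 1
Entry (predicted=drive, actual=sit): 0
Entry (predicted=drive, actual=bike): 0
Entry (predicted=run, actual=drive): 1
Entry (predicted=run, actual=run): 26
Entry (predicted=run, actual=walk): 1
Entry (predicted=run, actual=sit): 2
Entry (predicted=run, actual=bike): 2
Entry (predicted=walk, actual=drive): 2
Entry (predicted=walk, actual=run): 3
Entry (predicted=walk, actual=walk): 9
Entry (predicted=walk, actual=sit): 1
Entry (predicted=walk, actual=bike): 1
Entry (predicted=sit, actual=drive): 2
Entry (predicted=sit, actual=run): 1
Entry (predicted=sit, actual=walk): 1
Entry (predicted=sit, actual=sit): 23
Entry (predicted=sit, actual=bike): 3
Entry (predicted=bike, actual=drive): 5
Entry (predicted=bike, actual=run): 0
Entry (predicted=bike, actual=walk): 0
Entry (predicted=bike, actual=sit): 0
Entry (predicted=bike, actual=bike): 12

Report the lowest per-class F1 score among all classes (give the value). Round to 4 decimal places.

Per-class F1 score (2·TP/(2·TP+FP+FN)):
  drive: TP=6, FP=0+1+0+0=1, FN=1+2+2+5=10 → 12/23 = 0.52174
  run: TP=26, FP=1+1+2+2=6, FN=0+3+1+0=4 → 52/62 = 0.83871
  walk: TP=9, FP=2+3+1+1=7, FN=1+1+1+0=3 → 18/28 = 0.64286
  sit: TP=23, FP=2+1+1+3=7, FN=0+2+1+0=3 → 46/56 = 0.82143
  bike: TP=12, FP=5+0+0+0=5, FN=0+2+1+3=6 → 24/35 = 0.68571
Lowest is class 'drive' with F1 score = 0.5217.

0.5217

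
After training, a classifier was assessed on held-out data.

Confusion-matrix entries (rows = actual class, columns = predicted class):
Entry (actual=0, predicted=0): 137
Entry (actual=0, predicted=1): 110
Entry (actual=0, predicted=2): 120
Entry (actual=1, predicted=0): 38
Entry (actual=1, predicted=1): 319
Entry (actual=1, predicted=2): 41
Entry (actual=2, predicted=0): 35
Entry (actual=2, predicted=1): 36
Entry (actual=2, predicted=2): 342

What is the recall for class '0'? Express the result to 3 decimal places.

0.373

Treat '0' as positive and all other classes as negative.
recall = TP/(TP+FN).
0: TP=137, FN=110+120=230 → 137/367 = 0.3733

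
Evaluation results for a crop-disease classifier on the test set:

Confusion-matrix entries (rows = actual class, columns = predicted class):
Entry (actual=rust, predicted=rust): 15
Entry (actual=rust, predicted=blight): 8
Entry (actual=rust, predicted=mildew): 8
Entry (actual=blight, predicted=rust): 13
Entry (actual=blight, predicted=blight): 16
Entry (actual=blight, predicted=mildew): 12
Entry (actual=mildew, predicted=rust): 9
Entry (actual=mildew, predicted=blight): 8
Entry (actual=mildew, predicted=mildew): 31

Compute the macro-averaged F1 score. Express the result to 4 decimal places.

Per-class F1 score (2·TP/(2·TP+FP+FN)):
  rust: TP=15, FP=13+9=22, FN=8+8=16 → 30/68 = 0.44118
  blight: TP=16, FP=8+8=16, FN=13+12=25 → 32/73 = 0.43836
  mildew: TP=31, FP=8+12=20, FN=9+8=17 → 62/99 = 0.62626
Macro-F1 score = mean = (0.44118 + 0.43836 + 0.62626) / 3 = 0.5019

0.5019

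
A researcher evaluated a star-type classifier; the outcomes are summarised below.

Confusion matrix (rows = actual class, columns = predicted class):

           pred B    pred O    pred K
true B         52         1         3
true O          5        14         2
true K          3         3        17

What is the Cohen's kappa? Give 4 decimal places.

Observed agreement pₒ = trace/N = 83/100 = 0.83000
Expected agreement pₑ = Σ (rowᵢ·colᵢ)/N² = (56·60 + 21·18 + 23·22)/100² = 0.42440
κ = (pₒ − pₑ)/(1 − pₑ) = (0.83000 − 0.42440)/(1 − 0.42440) = 0.7047

0.7047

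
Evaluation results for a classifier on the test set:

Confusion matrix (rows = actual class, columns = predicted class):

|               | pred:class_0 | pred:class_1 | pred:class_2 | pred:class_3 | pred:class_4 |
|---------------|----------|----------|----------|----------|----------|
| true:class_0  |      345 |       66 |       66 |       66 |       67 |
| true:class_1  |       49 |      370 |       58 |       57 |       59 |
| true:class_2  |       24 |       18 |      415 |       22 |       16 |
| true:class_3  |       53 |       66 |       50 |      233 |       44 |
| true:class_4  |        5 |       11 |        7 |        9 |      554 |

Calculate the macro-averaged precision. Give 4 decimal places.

0.6937

Per-class precision (TP/(TP+FP)):
  class_0: TP=345, FP=49+24+53+5=131 → 345/476 = 0.72479
  class_1: TP=370, FP=66+18+66+11=161 → 370/531 = 0.69680
  class_2: TP=415, FP=66+58+50+7=181 → 415/596 = 0.69631
  class_3: TP=233, FP=66+57+22+9=154 → 233/387 = 0.60207
  class_4: TP=554, FP=67+59+16+44=186 → 554/740 = 0.74865
Macro-precision = mean = (0.72479 + 0.69680 + 0.69631 + 0.60207 + 0.74865) / 5 = 0.6937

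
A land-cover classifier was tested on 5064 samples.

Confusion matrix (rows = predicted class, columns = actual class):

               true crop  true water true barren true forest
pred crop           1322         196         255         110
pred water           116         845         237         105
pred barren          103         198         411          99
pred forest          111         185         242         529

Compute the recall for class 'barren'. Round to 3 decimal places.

0.359

recall = TP/(TP+FN).
barren: TP=411, FN=255+237+242=734 → 411/1145 = 0.3590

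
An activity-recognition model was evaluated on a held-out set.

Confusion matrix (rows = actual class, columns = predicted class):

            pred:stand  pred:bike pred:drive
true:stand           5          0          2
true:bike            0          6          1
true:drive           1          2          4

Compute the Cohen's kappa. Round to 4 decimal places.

0.5714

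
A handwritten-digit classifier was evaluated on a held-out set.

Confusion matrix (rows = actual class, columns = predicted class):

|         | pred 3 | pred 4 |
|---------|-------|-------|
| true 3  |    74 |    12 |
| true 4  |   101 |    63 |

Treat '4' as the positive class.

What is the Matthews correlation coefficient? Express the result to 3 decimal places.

MCC = (TP·TN − FP·FN) / √((TP+FP)(TP+FN)(TN+FP)(TN+FN))
Numerator = 63·74 − 12·101 = 3450
Denominator = √(75·164·86·175) = √185115000 = 13605.6973
MCC = 3450 / 13605.6973 = 0.254

0.254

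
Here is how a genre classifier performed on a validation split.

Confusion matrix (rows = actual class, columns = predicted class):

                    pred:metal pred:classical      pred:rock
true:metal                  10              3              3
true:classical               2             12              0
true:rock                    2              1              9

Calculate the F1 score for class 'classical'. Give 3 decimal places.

0.800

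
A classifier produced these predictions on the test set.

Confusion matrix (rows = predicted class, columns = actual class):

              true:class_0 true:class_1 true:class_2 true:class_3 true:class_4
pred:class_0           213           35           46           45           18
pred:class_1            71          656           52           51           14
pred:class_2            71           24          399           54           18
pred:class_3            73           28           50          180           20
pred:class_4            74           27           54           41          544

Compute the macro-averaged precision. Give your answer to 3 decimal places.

Per-class precision (TP/(TP+FP)):
  class_0: TP=213, FP=35+46+45+18=144 → 213/357 = 0.5966
  class_1: TP=656, FP=71+52+51+14=188 → 656/844 = 0.7773
  class_2: TP=399, FP=71+24+54+18=167 → 399/566 = 0.7049
  class_3: TP=180, FP=73+28+50+20=171 → 180/351 = 0.5128
  class_4: TP=544, FP=74+27+54+41=196 → 544/740 = 0.7351
Macro-precision = mean = (0.5966 + 0.7773 + 0.7049 + 0.5128 + 0.7351) / 5 = 0.665

0.665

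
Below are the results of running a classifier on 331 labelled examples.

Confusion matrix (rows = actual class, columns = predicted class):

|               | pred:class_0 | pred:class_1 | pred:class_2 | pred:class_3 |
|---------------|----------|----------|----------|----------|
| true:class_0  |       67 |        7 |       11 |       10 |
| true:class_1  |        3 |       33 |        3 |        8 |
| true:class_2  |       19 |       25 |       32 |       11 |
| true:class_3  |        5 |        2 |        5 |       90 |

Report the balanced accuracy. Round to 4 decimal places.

0.6644

Balanced accuracy = mean of per-class recall.
  class_0: recall = 67/95 = 0.70526
  class_1: recall = 33/47 = 0.70213
  class_2: recall = 32/87 = 0.36782
  class_3: recall = 90/102 = 0.88235
Mean = (0.70526 + 0.70213 + 0.36782 + 0.88235) / 4 = 0.6644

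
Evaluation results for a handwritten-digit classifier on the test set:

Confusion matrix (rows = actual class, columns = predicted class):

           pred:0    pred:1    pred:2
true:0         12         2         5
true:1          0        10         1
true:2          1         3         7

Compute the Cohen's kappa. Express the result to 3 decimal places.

Observed agreement pₒ = trace/N = 29/41 = 0.7073
Expected agreement pₑ = Σ (rowᵢ·colᵢ)/N² = (19·13 + 11·15 + 11·13)/41² = 0.3302
κ = (pₒ − pₑ)/(1 − pₑ) = (0.7073 − 0.3302)/(1 − 0.3302) = 0.563

0.563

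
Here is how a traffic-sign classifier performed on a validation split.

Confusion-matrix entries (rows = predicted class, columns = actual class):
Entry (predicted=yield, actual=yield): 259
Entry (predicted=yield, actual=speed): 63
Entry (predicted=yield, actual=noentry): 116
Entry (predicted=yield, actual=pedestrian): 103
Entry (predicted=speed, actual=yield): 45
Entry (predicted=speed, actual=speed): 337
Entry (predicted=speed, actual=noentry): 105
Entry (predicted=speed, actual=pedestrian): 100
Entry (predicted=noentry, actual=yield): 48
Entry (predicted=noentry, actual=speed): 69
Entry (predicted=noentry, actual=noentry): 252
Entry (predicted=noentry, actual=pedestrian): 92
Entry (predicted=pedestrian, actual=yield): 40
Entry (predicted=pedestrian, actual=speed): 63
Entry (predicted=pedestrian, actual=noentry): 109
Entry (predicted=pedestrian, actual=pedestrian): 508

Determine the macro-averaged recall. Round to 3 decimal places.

Per-class recall (TP/(TP+FN)):
  yield: TP=259, FN=45+48+40=133 → 259/392 = 0.6607
  speed: TP=337, FN=63+69+63=195 → 337/532 = 0.6335
  noentry: TP=252, FN=116+105+109=330 → 252/582 = 0.4330
  pedestrian: TP=508, FN=103+100+92=295 → 508/803 = 0.6326
Macro-recall = mean = (0.6607 + 0.6335 + 0.4330 + 0.6326) / 4 = 0.590

0.590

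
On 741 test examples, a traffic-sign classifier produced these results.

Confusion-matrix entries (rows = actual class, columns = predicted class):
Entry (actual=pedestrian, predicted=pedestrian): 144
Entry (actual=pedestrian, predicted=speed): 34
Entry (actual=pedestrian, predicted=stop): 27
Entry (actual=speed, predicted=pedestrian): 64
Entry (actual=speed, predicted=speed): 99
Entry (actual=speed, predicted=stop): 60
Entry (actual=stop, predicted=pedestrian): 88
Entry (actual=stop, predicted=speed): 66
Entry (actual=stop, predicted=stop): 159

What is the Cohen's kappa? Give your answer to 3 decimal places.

Observed agreement pₒ = trace/N = 402/741 = 0.5425
Expected agreement pₑ = Σ (rowᵢ·colᵢ)/N² = (205·296 + 223·199 + 313·246)/741² = 0.3316
κ = (pₒ − pₑ)/(1 − pₑ) = (0.5425 − 0.3316)/(1 − 0.3316) = 0.316

0.316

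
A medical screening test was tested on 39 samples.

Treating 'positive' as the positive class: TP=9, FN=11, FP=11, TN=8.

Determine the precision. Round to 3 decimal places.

0.450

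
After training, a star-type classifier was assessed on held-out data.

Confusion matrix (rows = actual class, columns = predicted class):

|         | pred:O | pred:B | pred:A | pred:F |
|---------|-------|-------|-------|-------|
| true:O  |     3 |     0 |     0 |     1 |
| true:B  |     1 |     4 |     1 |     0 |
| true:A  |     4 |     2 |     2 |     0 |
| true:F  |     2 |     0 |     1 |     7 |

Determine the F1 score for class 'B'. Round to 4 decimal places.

F1 score = 2·TP/(2·TP+FP+FN).
B: TP=4, FP=0+2+0=2, FN=1+1+0=2 → 8/12 = 0.66667

0.6667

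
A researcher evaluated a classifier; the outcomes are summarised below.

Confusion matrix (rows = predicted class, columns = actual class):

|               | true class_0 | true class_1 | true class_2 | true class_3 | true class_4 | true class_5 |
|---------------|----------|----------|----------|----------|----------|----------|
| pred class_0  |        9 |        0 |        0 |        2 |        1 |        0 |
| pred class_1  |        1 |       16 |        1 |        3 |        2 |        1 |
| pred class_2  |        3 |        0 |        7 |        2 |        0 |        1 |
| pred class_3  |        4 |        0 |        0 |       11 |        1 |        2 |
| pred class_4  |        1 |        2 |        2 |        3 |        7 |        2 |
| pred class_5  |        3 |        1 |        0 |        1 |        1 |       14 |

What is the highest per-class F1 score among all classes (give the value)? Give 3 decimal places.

Per-class F1 score (2·TP/(2·TP+FP+FN)):
  class_0: TP=9, FP=0+0+2+1+0=3, FN=1+3+4+1+3=12 → 18/33 = 0.5455
  class_1: TP=16, FP=1+1+3+2+1=8, FN=0+0+0+2+1=3 → 32/43 = 0.7442
  class_2: TP=7, FP=3+0+2+0+1=6, FN=0+1+0+2+0=3 → 14/23 = 0.6087
  class_3: TP=11, FP=4+0+0+1+2=7, FN=2+3+2+3+1=11 → 22/40 = 0.5500
  class_4: TP=7, FP=1+2+2+3+2=10, FN=1+2+0+1+1=5 → 14/29 = 0.4828
  class_5: TP=14, FP=3+1+0+1+1=6, FN=0+1+1+2+2=6 → 28/40 = 0.7000
Highest is class 'class_1' with F1 score = 0.744.

0.744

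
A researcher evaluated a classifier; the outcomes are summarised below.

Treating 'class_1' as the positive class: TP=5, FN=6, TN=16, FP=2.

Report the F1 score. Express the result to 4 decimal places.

0.5556

Precision = TP/(TP+FP) = 5/7 = 0.7143
Recall = TP/(TP+FN) = 5/11 = 0.4545
F1 = 2·TP/(2·TP+FP+FN) = 10/18 = 0.5556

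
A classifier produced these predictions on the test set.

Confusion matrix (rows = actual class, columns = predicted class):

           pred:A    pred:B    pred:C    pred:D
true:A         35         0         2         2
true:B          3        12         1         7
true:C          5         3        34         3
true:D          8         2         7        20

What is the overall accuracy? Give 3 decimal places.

Accuracy = trace / total = (35+12+34+20=101) / 144 = 101/144 = 0.701

0.701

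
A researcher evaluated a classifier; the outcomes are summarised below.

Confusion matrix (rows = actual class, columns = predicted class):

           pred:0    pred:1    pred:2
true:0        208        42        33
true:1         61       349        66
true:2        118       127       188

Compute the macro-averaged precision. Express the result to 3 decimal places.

Per-class precision (TP/(TP+FP)):
  0: TP=208, FP=61+118=179 → 208/387 = 0.5375
  1: TP=349, FP=42+127=169 → 349/518 = 0.6737
  2: TP=188, FP=33+66=99 → 188/287 = 0.6551
Macro-precision = mean = (0.5375 + 0.6737 + 0.6551) / 3 = 0.622

0.622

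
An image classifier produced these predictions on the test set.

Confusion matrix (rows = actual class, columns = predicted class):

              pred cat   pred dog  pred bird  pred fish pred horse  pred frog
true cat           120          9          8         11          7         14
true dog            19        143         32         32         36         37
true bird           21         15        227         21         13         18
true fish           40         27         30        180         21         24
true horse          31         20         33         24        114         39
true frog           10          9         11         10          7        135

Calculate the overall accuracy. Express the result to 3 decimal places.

Accuracy = trace / total = (120+143+227+180+114+135=919) / 1548 = 919/1548 = 0.594

0.594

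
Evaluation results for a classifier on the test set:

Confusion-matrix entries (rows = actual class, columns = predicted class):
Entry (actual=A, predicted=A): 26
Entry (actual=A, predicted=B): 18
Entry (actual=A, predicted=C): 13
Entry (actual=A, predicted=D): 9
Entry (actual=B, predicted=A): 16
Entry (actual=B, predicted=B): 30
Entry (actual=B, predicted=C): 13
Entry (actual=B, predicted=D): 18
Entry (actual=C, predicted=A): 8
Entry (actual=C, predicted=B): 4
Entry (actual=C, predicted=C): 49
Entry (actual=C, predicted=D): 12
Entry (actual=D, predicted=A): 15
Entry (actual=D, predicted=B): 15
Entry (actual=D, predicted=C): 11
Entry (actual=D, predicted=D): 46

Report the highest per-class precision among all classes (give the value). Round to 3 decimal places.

Per-class precision (TP/(TP+FP)):
  A: TP=26, FP=16+8+15=39 → 26/65 = 0.4000
  B: TP=30, FP=18+4+15=37 → 30/67 = 0.4478
  C: TP=49, FP=13+13+11=37 → 49/86 = 0.5698
  D: TP=46, FP=9+18+12=39 → 46/85 = 0.5412
Highest is class 'C' with precision = 0.570.

0.570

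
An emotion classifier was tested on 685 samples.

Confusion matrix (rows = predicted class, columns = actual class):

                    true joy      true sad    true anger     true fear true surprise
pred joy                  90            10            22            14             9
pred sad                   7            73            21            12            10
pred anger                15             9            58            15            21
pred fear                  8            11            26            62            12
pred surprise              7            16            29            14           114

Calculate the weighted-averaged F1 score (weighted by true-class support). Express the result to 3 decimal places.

Per-class F1 score (2·TP/(2·TP+FP+FN)):
  joy: TP=90, FP=10+22+14+9=55, FN=7+15+8+7=37 → 180/272 = 0.6618
  sad: TP=73, FP=7+21+12+10=50, FN=10+9+11+16=46 → 146/242 = 0.6033
  anger: TP=58, FP=15+9+15+21=60, FN=22+21+26+29=98 → 116/274 = 0.4234
  fear: TP=62, FP=8+11+26+12=57, FN=14+12+15+14=55 → 124/236 = 0.5254
  surprise: TP=114, FP=7+16+29+14=66, FN=9+10+21+12=52 → 228/346 = 0.6590
Weighted-F1 score = Σ (supportᵢ/N)·F1 scoreᵢ with N=685: (127/685)·0.6618 + (119/685)·0.6033 + (156/685)·0.4234 + (117/685)·0.5254 + (166/685)·0.6590 = 0.573

0.573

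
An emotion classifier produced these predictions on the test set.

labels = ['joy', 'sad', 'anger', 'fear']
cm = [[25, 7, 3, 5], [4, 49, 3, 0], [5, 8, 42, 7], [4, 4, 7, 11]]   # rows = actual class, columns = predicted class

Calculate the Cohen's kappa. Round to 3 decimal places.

0.572

Observed agreement pₒ = trace/N = 127/184 = 0.6902
Expected agreement pₑ = Σ (rowᵢ·colᵢ)/N² = (40·38 + 56·68 + 62·55 + 26·23)/184² = 0.2758
κ = (pₒ − pₑ)/(1 − pₑ) = (0.6902 − 0.2758)/(1 − 0.2758) = 0.572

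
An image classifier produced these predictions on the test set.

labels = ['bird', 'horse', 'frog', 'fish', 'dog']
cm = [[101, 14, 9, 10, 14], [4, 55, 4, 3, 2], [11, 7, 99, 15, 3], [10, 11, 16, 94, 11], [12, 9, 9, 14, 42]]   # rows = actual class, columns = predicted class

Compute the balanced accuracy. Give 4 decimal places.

0.6750

Balanced accuracy = mean of per-class recall.
  bird: recall = 101/148 = 0.68243
  horse: recall = 55/68 = 0.80882
  frog: recall = 99/135 = 0.73333
  fish: recall = 94/142 = 0.66197
  dog: recall = 42/86 = 0.48837
Mean = (0.68243 + 0.80882 + 0.73333 + 0.66197 + 0.48837) / 5 = 0.6750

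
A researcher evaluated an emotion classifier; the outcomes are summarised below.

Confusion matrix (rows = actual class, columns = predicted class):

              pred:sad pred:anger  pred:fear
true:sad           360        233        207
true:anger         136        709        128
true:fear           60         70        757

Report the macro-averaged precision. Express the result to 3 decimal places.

Per-class precision (TP/(TP+FP)):
  sad: TP=360, FP=136+60=196 → 360/556 = 0.6475
  anger: TP=709, FP=233+70=303 → 709/1012 = 0.7006
  fear: TP=757, FP=207+128=335 → 757/1092 = 0.6932
Macro-precision = mean = (0.6475 + 0.7006 + 0.6932) / 3 = 0.680

0.680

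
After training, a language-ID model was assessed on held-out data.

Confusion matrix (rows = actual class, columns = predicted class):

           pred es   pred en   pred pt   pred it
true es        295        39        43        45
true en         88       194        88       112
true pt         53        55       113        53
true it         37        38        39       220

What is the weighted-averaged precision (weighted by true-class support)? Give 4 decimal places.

0.5492

Per-class precision (TP/(TP+FP)):
  es: TP=295, FP=88+53+37=178 → 295/473 = 0.62368
  en: TP=194, FP=39+55+38=132 → 194/326 = 0.59509
  pt: TP=113, FP=43+88+39=170 → 113/283 = 0.39929
  it: TP=220, FP=45+112+53=210 → 220/430 = 0.51163
Weighted-precision = Σ (supportᵢ/N)·precisionᵢ with N=1512: (422/1512)·0.62368 + (482/1512)·0.59509 + (274/1512)·0.39929 + (334/1512)·0.51163 = 0.5492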